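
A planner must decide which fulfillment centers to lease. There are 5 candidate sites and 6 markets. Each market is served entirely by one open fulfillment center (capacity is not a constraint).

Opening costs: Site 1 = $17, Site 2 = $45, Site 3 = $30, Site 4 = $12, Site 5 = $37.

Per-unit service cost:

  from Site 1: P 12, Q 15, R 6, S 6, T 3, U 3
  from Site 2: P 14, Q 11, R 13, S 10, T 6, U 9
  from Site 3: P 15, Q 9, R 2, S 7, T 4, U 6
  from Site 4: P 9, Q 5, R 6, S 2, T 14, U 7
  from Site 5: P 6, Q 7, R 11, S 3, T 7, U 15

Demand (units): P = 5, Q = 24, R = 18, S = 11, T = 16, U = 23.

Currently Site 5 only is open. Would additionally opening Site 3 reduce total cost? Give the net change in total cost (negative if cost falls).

Yes — net change −387 (cost falls by 387).

Current service cost with {Site 5}: 886.
Adding Site 3: each market re-picks its cheapest; new service cost 469, saving 417.
Extra fixed cost: 30. Net change = 30 − 417 = -387.
(Totals: 923 → 536.)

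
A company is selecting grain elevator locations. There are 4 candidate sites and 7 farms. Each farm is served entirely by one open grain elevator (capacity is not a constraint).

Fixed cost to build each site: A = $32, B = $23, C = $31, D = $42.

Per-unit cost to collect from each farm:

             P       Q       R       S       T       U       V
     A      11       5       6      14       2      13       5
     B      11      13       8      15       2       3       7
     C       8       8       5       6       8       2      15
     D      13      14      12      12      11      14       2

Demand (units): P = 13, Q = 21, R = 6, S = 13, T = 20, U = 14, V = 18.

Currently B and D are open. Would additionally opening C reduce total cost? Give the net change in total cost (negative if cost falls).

Yes — net change −223 (cost falls by 223).

Current service cost with {B, D}: 738.
Adding C: each farm re-picks its cheapest; new service cost 484, saving 254.
Extra fixed cost: 31. Net change = 31 − 254 = -223.
(Totals: 803 → 580.)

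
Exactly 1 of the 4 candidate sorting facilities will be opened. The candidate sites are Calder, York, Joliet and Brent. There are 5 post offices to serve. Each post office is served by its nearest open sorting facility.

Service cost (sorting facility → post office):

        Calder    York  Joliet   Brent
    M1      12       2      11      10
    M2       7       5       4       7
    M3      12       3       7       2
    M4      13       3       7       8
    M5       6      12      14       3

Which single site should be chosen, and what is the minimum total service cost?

Choose York only; total service cost 25.

With exactly 1 open, each post office uses its cheapest among the chosen.
{York}: M1→York 2, M2→York 5, M3→York 3, M4→York 3, M5→York 12. Service cost 25.
{Brent}: service cost 30
{Joliet}: service cost 43
Among all 4 size-1 choices, {York} is lowest.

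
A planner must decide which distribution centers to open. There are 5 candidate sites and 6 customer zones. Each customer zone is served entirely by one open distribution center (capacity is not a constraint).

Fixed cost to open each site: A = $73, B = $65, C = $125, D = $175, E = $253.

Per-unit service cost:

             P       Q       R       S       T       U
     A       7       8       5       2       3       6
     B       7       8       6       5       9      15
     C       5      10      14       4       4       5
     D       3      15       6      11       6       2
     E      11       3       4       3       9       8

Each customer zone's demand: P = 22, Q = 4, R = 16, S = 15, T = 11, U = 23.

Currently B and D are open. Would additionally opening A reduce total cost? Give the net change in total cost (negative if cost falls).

Current service cost with {B, D}: 381.
Adding A: each customer zone re-picks its cheapest; new service cost 287, saving 94.
Extra fixed cost: 73. Net change = 73 − 94 = -21.
(Totals: 621 → 600.)

Yes — net change −21 (cost falls by 21).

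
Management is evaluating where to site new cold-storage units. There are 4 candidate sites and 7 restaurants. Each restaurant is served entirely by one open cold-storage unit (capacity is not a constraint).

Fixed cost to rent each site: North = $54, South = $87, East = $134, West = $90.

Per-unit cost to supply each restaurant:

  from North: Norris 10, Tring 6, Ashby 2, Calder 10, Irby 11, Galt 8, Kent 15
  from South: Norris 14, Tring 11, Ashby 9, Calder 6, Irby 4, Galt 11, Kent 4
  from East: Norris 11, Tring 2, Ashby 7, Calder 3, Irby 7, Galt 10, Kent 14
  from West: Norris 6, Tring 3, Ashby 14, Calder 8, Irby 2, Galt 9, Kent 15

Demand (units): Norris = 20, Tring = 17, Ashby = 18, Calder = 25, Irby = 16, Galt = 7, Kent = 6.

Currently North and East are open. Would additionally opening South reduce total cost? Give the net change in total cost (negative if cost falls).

Current service cost with {North, East}: 597.
Adding South: each restaurant re-picks its cheapest; new service cost 489, saving 108.
Extra fixed cost: 87. Net change = 87 − 108 = -21.
(Totals: 785 → 764.)

Yes — net change −21 (cost falls by 21).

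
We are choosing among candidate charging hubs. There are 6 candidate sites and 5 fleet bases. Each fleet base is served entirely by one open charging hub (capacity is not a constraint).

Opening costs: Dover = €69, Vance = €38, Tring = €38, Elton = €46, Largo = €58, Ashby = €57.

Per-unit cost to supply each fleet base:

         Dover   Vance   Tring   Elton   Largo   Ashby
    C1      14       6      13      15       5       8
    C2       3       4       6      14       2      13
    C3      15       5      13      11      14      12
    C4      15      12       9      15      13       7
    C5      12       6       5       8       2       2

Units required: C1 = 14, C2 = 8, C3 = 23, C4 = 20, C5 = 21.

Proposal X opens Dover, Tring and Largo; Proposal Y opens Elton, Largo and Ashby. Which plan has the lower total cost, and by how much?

Proposal X: {Dover, Tring, Largo}: C1→Largo 5·14=70, C2→Largo 2·8=16, C3→Tring 13·23=299, C4→Tring 9·20=180, C5→Largo 2·21=42. Service 607; fixed 165; total 772.
Proposal Y: {Elton, Largo, Ashby}: C1→Largo 5·14=70, C2→Largo 2·8=16, C3→Elton 11·23=253, C4→Ashby 7·20=140, C5→Largo 2·21=42. Service 521; fixed 161; total 682.
Difference: |772 − 682| = 90.

Proposal Y is cheaper by 90.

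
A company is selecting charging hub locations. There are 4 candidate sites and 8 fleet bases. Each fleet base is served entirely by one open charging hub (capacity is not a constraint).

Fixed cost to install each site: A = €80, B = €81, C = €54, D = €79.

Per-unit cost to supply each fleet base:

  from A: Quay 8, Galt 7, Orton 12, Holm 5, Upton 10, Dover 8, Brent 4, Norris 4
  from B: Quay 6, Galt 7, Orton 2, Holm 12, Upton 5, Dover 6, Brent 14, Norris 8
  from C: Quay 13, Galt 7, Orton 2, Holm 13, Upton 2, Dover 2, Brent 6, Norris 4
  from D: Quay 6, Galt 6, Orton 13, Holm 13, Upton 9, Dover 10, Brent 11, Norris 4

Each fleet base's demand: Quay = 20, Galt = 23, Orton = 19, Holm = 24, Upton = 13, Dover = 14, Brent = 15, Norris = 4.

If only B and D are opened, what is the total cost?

Each fleet base is assigned to its cheapest site among the open ones.
{B, D}: Quay→B 6·20=120, Galt→D 6·23=138, Orton→B 2·19=38, Holm→B 12·24=288, Upton→B 5·13=65, Dover→B 6·14=84, Brent→D 11·15=165, Norris→D 4·4=16. Service 914; fixed 160; total 1074.

Total cost: 1074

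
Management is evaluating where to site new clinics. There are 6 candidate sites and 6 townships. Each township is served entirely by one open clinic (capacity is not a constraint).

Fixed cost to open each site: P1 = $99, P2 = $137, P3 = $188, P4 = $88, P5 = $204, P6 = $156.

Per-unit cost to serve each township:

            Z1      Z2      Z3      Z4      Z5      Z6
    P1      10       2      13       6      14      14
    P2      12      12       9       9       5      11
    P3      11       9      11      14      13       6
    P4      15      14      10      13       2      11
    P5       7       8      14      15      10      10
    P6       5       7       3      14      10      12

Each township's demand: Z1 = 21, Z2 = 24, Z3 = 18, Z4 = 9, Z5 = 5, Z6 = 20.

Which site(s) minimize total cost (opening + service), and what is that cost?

For any fixed open set, each township goes to its cheapest open site; total = fixed + service.
{P1, P6}: Z1→P6 5·21=105, Z2→P1 2·24=48, Z3→P6 3·18=54, Z4→P1 6·9=54, Z5→P6 10·5=50, Z6→P6 12·20=240. Service 551; fixed 255; total 806.
{P1, P4, P6}: Z1→P6 5·21=105, Z2→P1 2·24=48, Z3→P6 3·18=54, Z4→P1 6·9=54, Z5→P4 2·5=10, Z6→P4 11·20=220. Service 491; fixed 343; total 834.
{P1, P3, P6}: Z1→P6 5·21=105, Z2→P1 2·24=48, Z3→P6 3·18=54, Z4→P1 6·9=54, Z5→P6 10·5=50, Z6→P3 6·20=120. Service 431; fixed 443; total 874.
{P1, P2, P3, P4, P5, P6}: service 391 + fixed 872 = 1263
No other subset beats 806.

Open P1 and P6; minimum total cost 806.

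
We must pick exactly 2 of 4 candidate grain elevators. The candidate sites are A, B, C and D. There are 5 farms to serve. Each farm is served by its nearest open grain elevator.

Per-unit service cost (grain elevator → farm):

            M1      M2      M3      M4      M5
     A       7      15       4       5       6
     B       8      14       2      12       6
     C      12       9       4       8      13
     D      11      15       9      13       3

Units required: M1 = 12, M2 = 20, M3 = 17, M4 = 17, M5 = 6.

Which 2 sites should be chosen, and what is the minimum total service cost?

With exactly 2 open, each farm uses its cheapest among the chosen.
{A, C}: M1→A 7·12=84, M2→C 9·20=180, M3→A 4·17=68, M4→A 5·17=85, M5→A 6·6=36. Service cost 453.
{B, C}: service cost 482
{A, B}: service cost 519
Among all 6 size-2 choices, {A, C} is lowest.

Choose A and C; total service cost 453.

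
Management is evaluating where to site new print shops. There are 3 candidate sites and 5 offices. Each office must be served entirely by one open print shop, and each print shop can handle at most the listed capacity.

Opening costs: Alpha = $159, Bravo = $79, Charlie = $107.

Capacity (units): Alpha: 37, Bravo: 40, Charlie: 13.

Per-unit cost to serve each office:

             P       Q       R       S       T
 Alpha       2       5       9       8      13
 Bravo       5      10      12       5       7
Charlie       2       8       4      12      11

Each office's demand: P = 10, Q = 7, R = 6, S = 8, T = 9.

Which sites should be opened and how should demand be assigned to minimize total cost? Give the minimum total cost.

Open {Bravo}: P→Bravo 5·10=50, Q→Bravo 10·7=70, R→Bravo 12·6=72, S→Bravo 5·8=40, T→Bravo 7·9=63.
Loads: Bravo carries 40/40. Service 295; fixed 79; total 374.
Next best feasible plan costs 419.

Minimum total cost: 374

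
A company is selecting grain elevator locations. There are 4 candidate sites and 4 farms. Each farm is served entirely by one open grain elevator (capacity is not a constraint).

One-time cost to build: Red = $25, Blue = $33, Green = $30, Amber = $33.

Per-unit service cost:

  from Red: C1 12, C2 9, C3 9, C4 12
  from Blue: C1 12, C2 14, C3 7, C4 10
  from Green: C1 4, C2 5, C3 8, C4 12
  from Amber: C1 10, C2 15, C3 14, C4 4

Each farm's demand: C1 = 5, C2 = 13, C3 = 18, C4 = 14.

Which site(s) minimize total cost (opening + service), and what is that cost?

Open Green and Amber; minimum total cost 348.

For any fixed open set, each farm goes to its cheapest open site; total = fixed + service.
{Green, Amber}: C1→Green 4·5=20, C2→Green 5·13=65, C3→Green 8·18=144, C4→Amber 4·14=56. Service 285; fixed 63; total 348.
{Blue, Green, Amber}: service 267 + fixed 96 = 363
{Red, Green, Amber}: service 285 + fixed 88 = 373
{Red, Blue, Green, Amber}: C1→Green 4·5=20, C2→Green 5·13=65, C3→Blue 7·18=126, C4→Amber 4·14=56. Service 267; fixed 121; total 388.
(All 15 nonempty subsets were checked; Green and Amber is lowest.)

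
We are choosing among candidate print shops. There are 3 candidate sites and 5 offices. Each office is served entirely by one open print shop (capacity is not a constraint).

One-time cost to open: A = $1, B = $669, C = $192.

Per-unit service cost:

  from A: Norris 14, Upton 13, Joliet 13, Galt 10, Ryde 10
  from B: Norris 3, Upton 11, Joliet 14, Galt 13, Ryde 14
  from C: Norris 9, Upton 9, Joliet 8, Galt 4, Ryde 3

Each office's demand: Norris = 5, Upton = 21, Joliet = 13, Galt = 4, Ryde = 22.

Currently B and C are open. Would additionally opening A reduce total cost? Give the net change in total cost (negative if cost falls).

Current service cost with {B, C}: 390.
Adding A: each office re-picks its cheapest; new service cost 390, saving 0.
Extra fixed cost: 1. Net change = 1 − 0 = 1.
(Totals: 1251 → 1252.)

No — net change +1 (cost rises by 1).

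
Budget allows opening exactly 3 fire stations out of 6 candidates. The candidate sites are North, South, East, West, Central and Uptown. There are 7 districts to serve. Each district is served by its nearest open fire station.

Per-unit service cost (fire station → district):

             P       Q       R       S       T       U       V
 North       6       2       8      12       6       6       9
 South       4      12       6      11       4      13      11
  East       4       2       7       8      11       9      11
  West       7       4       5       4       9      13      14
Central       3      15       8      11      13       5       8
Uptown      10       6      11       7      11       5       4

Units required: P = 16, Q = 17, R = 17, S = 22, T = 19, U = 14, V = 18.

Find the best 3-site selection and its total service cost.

With exactly 3 open, each district uses its cheapest among the chosen.
{South, West, Uptown}: P→South 4·16=64, Q→West 4·17=68, R→West 5·17=85, S→West 4·22=88, T→South 4·19=76, U→Uptown 5·14=70, V→Uptown 4·18=72. Service cost 523.
{North, West, Uptown}: service cost 559
{North, South, Uptown}: service cost 572
Among all 20 size-3 choices, {South, West, Uptown} is lowest.

Choose South, West and Uptown; total service cost 523.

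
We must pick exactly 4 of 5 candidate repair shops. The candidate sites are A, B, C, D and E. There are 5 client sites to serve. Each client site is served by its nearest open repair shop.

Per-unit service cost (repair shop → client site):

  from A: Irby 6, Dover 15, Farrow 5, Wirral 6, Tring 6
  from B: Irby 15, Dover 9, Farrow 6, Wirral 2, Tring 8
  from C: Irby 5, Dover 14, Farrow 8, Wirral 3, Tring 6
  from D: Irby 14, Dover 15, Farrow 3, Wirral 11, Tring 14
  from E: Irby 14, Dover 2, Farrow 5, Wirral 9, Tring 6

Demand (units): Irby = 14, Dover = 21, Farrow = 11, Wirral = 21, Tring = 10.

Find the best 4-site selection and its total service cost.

Choose B, C, D and E; total service cost 247.

With exactly 4 open, each client site uses its cheapest among the chosen.
{B, C, D, E}: Irby→C 5·14=70, Dover→E 2·21=42, Farrow→D 3·11=33, Wirral→B 2·21=42, Tring→C 6·10=60. Service cost 247.
{A, B, D, E}: service cost 261
{A, C, D, E}: service cost 268
Among all 5 size-4 choices, {B, C, D, E} is lowest.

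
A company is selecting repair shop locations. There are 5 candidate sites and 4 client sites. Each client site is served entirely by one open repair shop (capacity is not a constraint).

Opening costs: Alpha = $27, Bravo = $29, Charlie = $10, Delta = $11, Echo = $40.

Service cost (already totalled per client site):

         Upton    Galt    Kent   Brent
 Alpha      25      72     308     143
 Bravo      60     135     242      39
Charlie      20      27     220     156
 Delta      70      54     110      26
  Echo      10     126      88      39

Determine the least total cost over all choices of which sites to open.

Minimum total cost: 204

For any fixed open set, each client site goes to its cheapest open site; total = fixed + service.
{Charlie, Delta}: Upton→Charlie 20, Galt→Charlie 27, Kent→Delta 110, Brent→Delta 26. Service 183; fixed 21; total 204.
{Charlie, Delta, Echo}: Upton→Echo 10, Galt→Charlie 27, Kent→Echo 88, Brent→Delta 26. Service 151; fixed 61; total 212.
{Charlie, Echo}: Upton→Echo 10, Galt→Charlie 27, Kent→Echo 88, Brent→Echo 39. Service 164; fixed 50; total 214.
{Alpha, Bravo, Charlie, Delta, Echo}: Upton→Echo 10, Galt→Charlie 27, Kent→Echo 88, Brent→Delta 26. Service 151; fixed 117; total 268.
No other subset beats 204.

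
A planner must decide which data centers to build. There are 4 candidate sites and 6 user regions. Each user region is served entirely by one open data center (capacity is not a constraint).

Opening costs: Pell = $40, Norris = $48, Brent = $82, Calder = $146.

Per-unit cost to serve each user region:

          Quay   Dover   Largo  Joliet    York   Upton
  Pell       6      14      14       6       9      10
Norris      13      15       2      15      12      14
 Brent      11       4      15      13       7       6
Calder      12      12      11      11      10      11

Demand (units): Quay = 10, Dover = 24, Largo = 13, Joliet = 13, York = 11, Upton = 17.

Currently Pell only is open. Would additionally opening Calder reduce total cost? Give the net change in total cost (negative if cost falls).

Current service cost with {Pell}: 925.
Adding Calder: each user region re-picks its cheapest; new service cost 838, saving 87.
Extra fixed cost: 146. Net change = 146 − 87 = 59.
(Totals: 965 → 1024.)

No — net change +59 (cost rises by 59).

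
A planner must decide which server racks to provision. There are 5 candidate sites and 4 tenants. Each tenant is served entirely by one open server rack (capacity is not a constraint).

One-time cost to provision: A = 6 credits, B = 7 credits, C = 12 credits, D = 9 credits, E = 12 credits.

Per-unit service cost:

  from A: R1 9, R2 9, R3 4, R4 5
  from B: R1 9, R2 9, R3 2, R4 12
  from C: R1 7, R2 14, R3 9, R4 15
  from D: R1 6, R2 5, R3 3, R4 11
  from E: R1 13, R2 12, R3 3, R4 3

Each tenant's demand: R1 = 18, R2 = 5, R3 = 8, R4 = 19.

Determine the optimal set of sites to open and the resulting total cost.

Open B, D and E; minimum total cost 234.

For any fixed open set, each tenant goes to its cheapest open site; total = fixed + service.
{B, D, E}: R1→D 6·18=108, R2→D 5·5=25, R3→B 2·8=16, R4→E 3·19=57. Service 206; fixed 28; total 234.
{D, E}: R1→D 6·18=108, R2→D 5·5=25, R3→D 3·8=24, R4→E 3·19=57. Service 214; fixed 21; total 235.
{A, B, D, E}: R1→D 6·18=108, R2→D 5·5=25, R3→B 2·8=16, R4→E 3·19=57. Service 206; fixed 34; total 240.
{A, B, C, D, E}: R1→D 6·18=108, R2→D 5·5=25, R3→B 2·8=16, R4→E 3·19=57. Service 206; fixed 46; total 252.
No other subset beats 234.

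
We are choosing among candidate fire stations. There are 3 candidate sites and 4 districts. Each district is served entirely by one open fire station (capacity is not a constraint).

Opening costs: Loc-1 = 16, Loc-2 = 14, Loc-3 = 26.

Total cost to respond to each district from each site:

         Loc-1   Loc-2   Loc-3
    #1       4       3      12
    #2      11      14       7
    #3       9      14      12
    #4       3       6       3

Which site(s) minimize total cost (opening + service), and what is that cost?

For any fixed open set, each district goes to its cheapest open site; total = fixed + service.
{Loc-1}: #1→Loc-1 4, #2→Loc-1 11, #3→Loc-1 9, #4→Loc-1 3. Service 27; fixed 16; total 43.
{Loc-2}: #1→Loc-2 3, #2→Loc-2 14, #3→Loc-2 14, #4→Loc-2 6. Service 37; fixed 14; total 51.
{Loc-1, Loc-2}: service 26 + fixed 30 = 56
{Loc-1, Loc-2, Loc-3}: service 22 + fixed 56 = 78
No other subset beats 43.

Open Loc-1 only; minimum total cost 43.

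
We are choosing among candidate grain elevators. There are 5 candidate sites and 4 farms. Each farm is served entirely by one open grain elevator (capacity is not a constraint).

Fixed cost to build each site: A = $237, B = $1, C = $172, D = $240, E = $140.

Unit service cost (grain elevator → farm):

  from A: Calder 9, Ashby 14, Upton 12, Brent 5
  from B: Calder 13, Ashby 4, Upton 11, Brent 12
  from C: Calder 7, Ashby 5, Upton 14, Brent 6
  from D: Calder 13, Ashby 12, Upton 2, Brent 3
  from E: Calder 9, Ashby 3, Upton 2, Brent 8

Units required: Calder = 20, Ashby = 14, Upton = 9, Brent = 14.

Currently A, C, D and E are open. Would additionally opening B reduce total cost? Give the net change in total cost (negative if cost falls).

Current service cost with {A, C, D, E}: 242.
Adding B: each farm re-picks its cheapest; new service cost 242, saving 0.
Extra fixed cost: 1. Net change = 1 − 0 = 1.
(Totals: 1031 → 1032.)

No — net change +1 (cost rises by 1).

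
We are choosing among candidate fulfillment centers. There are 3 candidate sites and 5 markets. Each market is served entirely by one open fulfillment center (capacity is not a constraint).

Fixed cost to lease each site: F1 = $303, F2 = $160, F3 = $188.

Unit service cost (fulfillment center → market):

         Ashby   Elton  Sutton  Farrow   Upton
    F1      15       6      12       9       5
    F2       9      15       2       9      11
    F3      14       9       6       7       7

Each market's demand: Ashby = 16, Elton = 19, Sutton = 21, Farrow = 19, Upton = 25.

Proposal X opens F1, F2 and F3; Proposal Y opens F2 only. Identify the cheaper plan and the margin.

Proposal Y is cheaper by 132.

Proposal X: {F1, F2, F3}: Ashby→F2 9·16=144, Elton→F1 6·19=114, Sutton→F2 2·21=42, Farrow→F3 7·19=133, Upton→F1 5·25=125. Service 558; fixed 651; total 1209.
Proposal Y: {F2}: Ashby→F2 9·16=144, Elton→F2 15·19=285, Sutton→F2 2·21=42, Farrow→F2 9·19=171, Upton→F2 11·25=275. Service 917; fixed 160; total 1077.
Difference: |1209 − 1077| = 132.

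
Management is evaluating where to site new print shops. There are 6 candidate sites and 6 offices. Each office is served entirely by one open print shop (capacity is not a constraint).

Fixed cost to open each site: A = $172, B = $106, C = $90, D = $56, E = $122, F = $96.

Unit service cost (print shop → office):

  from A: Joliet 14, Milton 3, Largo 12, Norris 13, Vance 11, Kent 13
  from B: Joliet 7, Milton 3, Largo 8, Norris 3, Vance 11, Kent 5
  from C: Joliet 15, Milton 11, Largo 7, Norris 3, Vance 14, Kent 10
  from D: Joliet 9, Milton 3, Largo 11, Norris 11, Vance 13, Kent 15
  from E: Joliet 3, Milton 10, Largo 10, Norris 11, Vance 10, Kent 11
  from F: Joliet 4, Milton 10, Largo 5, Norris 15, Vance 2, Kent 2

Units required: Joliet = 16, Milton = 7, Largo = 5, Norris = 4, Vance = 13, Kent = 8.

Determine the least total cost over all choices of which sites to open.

For any fixed open set, each office goes to its cheapest open site; total = fixed + service.
{D, F}: Joliet→F 4·16=64, Milton→D 3·7=21, Largo→F 5·5=25, Norris→D 11·4=44, Vance→F 2·13=26, Kent→F 2·8=16. Service 196; fixed 152; total 348.
{F}: service 261 + fixed 96 = 357
{B, F}: service 164 + fixed 202 = 366
{A, B, C, D, E, F}: Joliet→E 3·16=48, Milton→A 3·7=21, Largo→F 5·5=25, Norris→B 3·4=12, Vance→F 2·13=26, Kent→F 2·8=16. Service 148; fixed 642; total 790.
No other subset beats 348.

Minimum total cost: 348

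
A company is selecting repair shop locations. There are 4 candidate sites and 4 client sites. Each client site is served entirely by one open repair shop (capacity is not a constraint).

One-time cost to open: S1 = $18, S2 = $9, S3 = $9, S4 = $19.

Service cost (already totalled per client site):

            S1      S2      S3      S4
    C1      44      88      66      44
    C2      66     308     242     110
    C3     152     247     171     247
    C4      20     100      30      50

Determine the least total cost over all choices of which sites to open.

Minimum total cost: 300

For any fixed open set, each client site goes to its cheapest open site; total = fixed + service.
{S1}: C1→S1 44, C2→S1 66, C3→S1 152, C4→S1 20. Service 282; fixed 18; total 300.
{S1, S2}: C1→S1 44, C2→S1 66, C3→S1 152, C4→S1 20. Service 282; fixed 27; total 309.
{S1, S3}: service 282 + fixed 27 = 309
{S1, S2, S3, S4}: service 282 + fixed 55 = 337
No other subset beats 300.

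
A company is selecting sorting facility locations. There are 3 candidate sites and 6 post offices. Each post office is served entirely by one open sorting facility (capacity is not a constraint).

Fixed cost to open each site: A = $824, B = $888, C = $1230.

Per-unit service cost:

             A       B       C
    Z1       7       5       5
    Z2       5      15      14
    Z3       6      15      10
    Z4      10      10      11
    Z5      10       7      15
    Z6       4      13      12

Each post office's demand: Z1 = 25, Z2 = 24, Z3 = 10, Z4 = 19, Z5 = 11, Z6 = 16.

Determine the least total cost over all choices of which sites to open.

For any fixed open set, each post office goes to its cheapest open site; total = fixed + service.
{A}: Z1→A 7·25=175, Z2→A 5·24=120, Z3→A 6·10=60, Z4→A 10·19=190, Z5→A 10·11=110, Z6→A 4·16=64. Service 719; fixed 824; total 1543.
{B}: Z1→B 5·25=125, Z2→B 15·24=360, Z3→B 15·10=150, Z4→B 10·19=190, Z5→B 7·11=77, Z6→B 13·16=208. Service 1110; fixed 888; total 1998.
{A, B}: Z1→B 5·25=125, Z2→A 5·24=120, Z3→A 6·10=60, Z4→A 10·19=190, Z5→B 7·11=77, Z6→A 4·16=64. Service 636; fixed 1712; total 2348.
{A, B, C}: service 636 + fixed 2942 = 3578
No other subset beats 1543.

Minimum total cost: 1543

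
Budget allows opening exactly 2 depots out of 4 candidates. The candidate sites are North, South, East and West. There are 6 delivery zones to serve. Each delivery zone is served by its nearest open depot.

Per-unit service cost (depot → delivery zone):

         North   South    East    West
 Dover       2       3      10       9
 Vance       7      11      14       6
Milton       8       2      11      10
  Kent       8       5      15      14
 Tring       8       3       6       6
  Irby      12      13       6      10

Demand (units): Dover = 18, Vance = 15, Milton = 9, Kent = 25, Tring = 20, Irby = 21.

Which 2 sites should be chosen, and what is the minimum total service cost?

With exactly 2 open, each delivery zone uses its cheapest among the chosen.
{South, East}: Dover→South 3·18=54, Vance→South 11·15=165, Milton→South 2·9=18, Kent→South 5·25=125, Tring→South 3·20=60, Irby→East 6·21=126. Service cost 548.
{South, West}: service cost 557
{North, South}: service cost 596
Among all 6 size-2 choices, {South, East} is lowest.

Choose South and East; total service cost 548.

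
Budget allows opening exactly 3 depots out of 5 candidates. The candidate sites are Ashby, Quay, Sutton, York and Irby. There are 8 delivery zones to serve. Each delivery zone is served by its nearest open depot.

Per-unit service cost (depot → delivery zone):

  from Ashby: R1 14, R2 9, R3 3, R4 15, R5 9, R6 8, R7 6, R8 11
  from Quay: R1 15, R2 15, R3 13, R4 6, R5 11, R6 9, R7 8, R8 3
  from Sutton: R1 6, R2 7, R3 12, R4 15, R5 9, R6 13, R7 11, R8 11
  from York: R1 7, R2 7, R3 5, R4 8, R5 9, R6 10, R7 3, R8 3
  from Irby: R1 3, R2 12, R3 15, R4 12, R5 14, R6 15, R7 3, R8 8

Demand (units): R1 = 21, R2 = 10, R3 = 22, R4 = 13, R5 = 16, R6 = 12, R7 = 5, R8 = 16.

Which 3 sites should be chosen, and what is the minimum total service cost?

Choose Ashby, Quay and Irby; total service cost 600.

With exactly 3 open, each delivery zone uses its cheapest among the chosen.
{Ashby, Quay, Irby}: R1→Irby 3·21=63, R2→Ashby 9·10=90, R3→Ashby 3·22=66, R4→Quay 6·13=78, R5→Ashby 9·16=144, R6→Ashby 8·12=96, R7→Irby 3·5=15, R8→Quay 3·16=48. Service cost 600.
{Ashby, York, Irby}: service cost 606
{Quay, York, Irby}: service cost 636
Among all 10 size-3 choices, {Ashby, Quay, Irby} is lowest.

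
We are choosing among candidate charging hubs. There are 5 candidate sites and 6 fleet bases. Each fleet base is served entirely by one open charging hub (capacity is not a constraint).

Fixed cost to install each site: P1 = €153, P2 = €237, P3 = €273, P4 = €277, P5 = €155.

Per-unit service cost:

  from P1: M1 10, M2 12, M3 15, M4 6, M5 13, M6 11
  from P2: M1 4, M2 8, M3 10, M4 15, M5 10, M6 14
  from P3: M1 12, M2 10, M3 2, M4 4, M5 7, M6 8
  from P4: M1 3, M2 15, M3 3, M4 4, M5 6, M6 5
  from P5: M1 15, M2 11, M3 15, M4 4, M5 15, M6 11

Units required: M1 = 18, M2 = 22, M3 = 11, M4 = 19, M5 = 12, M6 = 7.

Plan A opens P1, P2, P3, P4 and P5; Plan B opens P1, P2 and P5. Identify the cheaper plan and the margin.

Plan A: {P1, P2, P3, P4, P5}: M1→P4 3·18=54, M2→P2 8·22=176, M3→P3 2·11=22, M4→P3 4·19=76, M5→P4 6·12=72, M6→P4 5·7=35. Service 435; fixed 1095; total 1530.
Plan B: {P1, P2, P5}: M1→P2 4·18=72, M2→P2 8·22=176, M3→P2 10·11=110, M4→P5 4·19=76, M5→P2 10·12=120, M6→P1 11·7=77. Service 631; fixed 545; total 1176.
Difference: |1530 − 1176| = 354.

Plan B is cheaper by 354.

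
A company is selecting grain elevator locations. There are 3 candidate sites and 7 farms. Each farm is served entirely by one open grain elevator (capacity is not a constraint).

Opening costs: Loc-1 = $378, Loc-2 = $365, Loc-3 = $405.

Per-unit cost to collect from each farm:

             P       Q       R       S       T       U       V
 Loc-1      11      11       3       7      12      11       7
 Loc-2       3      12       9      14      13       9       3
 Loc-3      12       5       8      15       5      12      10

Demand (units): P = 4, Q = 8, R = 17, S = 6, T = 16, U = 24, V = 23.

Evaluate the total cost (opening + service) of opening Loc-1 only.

Each farm is assigned to its cheapest site among the open ones.
{Loc-1}: P→Loc-1 11·4=44, Q→Loc-1 11·8=88, R→Loc-1 3·17=51, S→Loc-1 7·6=42, T→Loc-1 12·16=192, U→Loc-1 11·24=264, V→Loc-1 7·23=161. Service 842; fixed 378; total 1220.

Total cost: 1220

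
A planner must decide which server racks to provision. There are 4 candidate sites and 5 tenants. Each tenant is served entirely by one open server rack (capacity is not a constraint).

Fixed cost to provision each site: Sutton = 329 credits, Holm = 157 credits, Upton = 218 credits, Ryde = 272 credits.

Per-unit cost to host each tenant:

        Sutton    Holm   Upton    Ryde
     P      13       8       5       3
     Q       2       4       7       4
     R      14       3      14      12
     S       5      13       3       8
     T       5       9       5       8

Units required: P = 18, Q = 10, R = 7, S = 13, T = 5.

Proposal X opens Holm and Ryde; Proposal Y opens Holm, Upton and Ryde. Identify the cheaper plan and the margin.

Proposal X is cheaper by 138.

Proposal X: {Holm, Ryde}: P→Ryde 3·18=54, Q→Holm 4·10=40, R→Holm 3·7=21, S→Ryde 8·13=104, T→Ryde 8·5=40. Service 259; fixed 429; total 688.
Proposal Y: {Holm, Upton, Ryde}: P→Ryde 3·18=54, Q→Holm 4·10=40, R→Holm 3·7=21, S→Upton 3·13=39, T→Upton 5·5=25. Service 179; fixed 647; total 826.
Difference: |688 − 826| = 138.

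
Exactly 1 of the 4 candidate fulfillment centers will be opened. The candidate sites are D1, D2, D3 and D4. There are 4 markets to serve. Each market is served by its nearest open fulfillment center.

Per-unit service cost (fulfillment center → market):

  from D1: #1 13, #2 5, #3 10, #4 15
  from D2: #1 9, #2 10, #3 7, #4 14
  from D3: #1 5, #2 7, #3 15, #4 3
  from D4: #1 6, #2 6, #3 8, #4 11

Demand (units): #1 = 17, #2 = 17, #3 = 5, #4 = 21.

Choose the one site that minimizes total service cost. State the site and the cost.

Choose D3 only; total service cost 342.

With exactly 1 open, each market uses its cheapest among the chosen.
{D3}: #1→D3 5·17=85, #2→D3 7·17=119, #3→D3 15·5=75, #4→D3 3·21=63. Service cost 342.
{D4}: service cost 475
{D2}: service cost 652
Among all 4 size-1 choices, {D3} is lowest.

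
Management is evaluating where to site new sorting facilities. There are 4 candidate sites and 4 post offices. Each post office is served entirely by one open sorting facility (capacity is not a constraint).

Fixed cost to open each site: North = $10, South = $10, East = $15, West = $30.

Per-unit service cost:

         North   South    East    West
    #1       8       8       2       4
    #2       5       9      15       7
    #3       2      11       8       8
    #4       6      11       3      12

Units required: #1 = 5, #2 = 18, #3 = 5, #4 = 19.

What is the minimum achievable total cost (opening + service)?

For any fixed open set, each post office goes to its cheapest open site; total = fixed + service.
{North, East}: #1→East 2·5=10, #2→North 5·18=90, #3→North 2·5=10, #4→East 3·19=57. Service 167; fixed 25; total 192.
{North, South, East}: service 167 + fixed 35 = 202
{North, East, West}: service 167 + fixed 55 = 222
{North, South, East, West}: #1→East 2·5=10, #2→North 5·18=90, #3→North 2·5=10, #4→East 3·19=57. Service 167; fixed 65; total 232.
(All 15 nonempty subsets were checked; North and East is lowest.)

Minimum total cost: 192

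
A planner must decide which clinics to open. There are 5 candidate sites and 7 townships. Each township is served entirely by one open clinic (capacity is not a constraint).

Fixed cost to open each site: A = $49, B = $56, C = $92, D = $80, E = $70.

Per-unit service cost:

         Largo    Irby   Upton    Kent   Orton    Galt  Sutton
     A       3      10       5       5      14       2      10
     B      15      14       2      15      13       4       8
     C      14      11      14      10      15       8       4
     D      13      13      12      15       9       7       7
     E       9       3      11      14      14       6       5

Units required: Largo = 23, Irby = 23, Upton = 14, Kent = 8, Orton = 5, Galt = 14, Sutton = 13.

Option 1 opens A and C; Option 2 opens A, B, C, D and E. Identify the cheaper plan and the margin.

Option 1: {A, C}: Largo→A 3·23=69, Irby→A 10·23=230, Upton→A 5·14=70, Kent→A 5·8=40, Orton→A 14·5=70, Galt→A 2·14=28, Sutton→C 4·13=52. Service 559; fixed 141; total 700.
Option 2: {A, B, C, D, E}: Largo→A 3·23=69, Irby→E 3·23=69, Upton→B 2·14=28, Kent→A 5·8=40, Orton→D 9·5=45, Galt→A 2·14=28, Sutton→C 4·13=52. Service 331; fixed 347; total 678.
Difference: |700 − 678| = 22.

Option 2 is cheaper by 22.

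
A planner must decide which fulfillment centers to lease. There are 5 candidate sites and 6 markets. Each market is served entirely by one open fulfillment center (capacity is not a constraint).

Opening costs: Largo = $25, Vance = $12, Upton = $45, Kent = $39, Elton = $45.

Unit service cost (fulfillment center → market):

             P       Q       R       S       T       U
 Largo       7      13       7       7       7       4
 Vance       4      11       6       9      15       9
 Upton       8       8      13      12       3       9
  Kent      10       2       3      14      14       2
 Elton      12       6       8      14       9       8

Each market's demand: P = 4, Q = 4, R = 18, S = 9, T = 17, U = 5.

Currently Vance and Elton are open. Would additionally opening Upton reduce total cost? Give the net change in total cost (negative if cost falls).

Current service cost with {Vance, Elton}: 422.
Adding Upton: each market re-picks its cheapest; new service cost 320, saving 102.
Extra fixed cost: 45. Net change = 45 − 102 = -57.
(Totals: 479 → 422.)

Yes — net change −57 (cost falls by 57).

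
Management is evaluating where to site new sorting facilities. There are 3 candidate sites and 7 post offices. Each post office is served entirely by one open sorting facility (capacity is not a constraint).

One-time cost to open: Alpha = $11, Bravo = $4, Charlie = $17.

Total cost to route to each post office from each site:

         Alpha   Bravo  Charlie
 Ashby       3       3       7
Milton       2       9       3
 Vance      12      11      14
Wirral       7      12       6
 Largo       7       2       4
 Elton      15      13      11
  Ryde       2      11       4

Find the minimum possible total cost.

For any fixed open set, each post office goes to its cheapest open site; total = fixed + service.
{Alpha, Bravo}: Ashby→Alpha 3, Milton→Alpha 2, Vance→Bravo 11, Wirral→Alpha 7, Largo→Bravo 2, Elton→Bravo 13, Ryde→Alpha 2. Service 40; fixed 15; total 55.
{Alpha}: service 48 + fixed 11 = 59
{Bravo, Charlie}: service 40 + fixed 21 = 61
{Alpha, Bravo, Charlie}: service 37 + fixed 32 = 69
No other subset beats 55.

Minimum total cost: 55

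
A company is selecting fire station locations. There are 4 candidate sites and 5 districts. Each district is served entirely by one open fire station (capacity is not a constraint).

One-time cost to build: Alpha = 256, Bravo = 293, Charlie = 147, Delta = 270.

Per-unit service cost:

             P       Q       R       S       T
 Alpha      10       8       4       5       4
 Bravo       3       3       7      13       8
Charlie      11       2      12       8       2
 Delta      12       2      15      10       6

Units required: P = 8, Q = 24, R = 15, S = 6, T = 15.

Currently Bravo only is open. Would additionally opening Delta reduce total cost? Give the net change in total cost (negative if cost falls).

No — net change +198 (cost rises by 198).

Current service cost with {Bravo}: 399.
Adding Delta: each district re-picks its cheapest; new service cost 327, saving 72.
Extra fixed cost: 270. Net change = 270 − 72 = 198.
(Totals: 692 → 890.)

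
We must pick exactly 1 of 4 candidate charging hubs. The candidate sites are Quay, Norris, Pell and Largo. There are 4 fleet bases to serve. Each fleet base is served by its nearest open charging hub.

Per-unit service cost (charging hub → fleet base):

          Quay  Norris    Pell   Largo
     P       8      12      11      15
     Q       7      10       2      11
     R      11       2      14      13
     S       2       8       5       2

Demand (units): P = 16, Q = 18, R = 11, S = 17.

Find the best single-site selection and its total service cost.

Choose Quay only; total service cost 409.

With exactly 1 open, each fleet base uses its cheapest among the chosen.
{Quay}: P→Quay 8·16=128, Q→Quay 7·18=126, R→Quay 11·11=121, S→Quay 2·17=34. Service cost 409.
{Pell}: service cost 451
{Norris}: service cost 530
Among all 4 size-1 choices, {Quay} is lowest.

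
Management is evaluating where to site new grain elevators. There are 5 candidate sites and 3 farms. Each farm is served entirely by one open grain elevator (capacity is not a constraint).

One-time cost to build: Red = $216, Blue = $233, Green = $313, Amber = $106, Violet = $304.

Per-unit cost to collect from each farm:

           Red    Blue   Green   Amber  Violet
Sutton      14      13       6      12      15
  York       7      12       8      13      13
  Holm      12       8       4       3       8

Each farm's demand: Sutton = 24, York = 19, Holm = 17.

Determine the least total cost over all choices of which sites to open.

Minimum total cost: 677

For any fixed open set, each farm goes to its cheapest open site; total = fixed + service.
{Green}: Sutton→Green 6·24=144, York→Green 8·19=152, Holm→Green 4·17=68. Service 364; fixed 313; total 677.
{Amber}: service 586 + fixed 106 = 692
{Green, Amber}: Sutton→Green 6·24=144, York→Green 8·19=152, Holm→Amber 3·17=51. Service 347; fixed 419; total 766.
{Red, Blue, Green, Amber, Violet}: service 328 + fixed 1172 = 1500
No other subset beats 677.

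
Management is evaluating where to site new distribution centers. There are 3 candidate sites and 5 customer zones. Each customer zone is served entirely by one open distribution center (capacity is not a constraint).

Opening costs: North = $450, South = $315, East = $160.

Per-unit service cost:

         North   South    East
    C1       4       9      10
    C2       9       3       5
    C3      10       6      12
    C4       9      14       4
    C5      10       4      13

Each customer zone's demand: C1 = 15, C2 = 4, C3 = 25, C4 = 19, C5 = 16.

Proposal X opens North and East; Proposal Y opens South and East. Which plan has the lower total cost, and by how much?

Proposal Y is cheaper by 264.

Proposal X: {North, East}: C1→North 4·15=60, C2→East 5·4=20, C3→North 10·25=250, C4→East 4·19=76, C5→North 10·16=160. Service 566; fixed 610; total 1176.
Proposal Y: {South, East}: C1→South 9·15=135, C2→South 3·4=12, C3→South 6·25=150, C4→East 4·19=76, C5→South 4·16=64. Service 437; fixed 475; total 912.
Difference: |1176 − 912| = 264.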